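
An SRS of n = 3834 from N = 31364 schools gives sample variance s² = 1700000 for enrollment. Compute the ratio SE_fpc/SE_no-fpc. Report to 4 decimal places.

0.9369

f = n/N = 3834/31364 = 0.12224206.
SE_no-fpc = √(s²/n) = 21.057093; SE_fpc = √((1−f)s²/n) = 19.728124.
Ratio = √(1−f) = 0.93688737.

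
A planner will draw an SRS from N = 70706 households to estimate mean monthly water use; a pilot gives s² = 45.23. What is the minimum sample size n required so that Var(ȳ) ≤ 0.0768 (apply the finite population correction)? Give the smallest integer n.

585

Without fpc, n₀ = s²/D = 45.23/0.0768 = 588.9323.
With fpc, (1 − n/N)·s²/n ≤ D requires n ≥ n₀/(1 + n₀/N) = 588.9323/(1 + 588.9323/70706) = 584.0674.
Rounding up, n = 585.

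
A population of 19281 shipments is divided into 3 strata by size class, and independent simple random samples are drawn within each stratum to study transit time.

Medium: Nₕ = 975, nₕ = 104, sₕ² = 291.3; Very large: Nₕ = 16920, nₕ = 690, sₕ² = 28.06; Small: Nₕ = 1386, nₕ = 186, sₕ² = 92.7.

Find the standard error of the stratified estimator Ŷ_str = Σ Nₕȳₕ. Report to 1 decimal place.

3791.5

Var(Ŷ_str) = Σₕ Nₕ²(1 − fₕ)sₕ²/nₕ.
Medium: 975²·(1 − 104/975)·291.3/104 = 2.3786466 × 10^6.
Very large: 16920²·(1 − 690/16920)·28.06/690 = 1.1167538 × 10^7.
Small: 1386²·(1 − 186/1386)·92.7/186 = 828917.42.
Sum = 1.4375102 × 10^7.
SE = √(1.4375102 × 10^7) = 3791.5.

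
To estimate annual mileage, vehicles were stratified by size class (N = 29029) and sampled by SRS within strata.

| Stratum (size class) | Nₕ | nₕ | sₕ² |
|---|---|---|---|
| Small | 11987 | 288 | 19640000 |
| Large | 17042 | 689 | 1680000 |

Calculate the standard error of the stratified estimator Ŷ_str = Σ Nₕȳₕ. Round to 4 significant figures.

3.200 × 10^6

Var(Ŷ_str) = Σₕ Nₕ²(1 − fₕ)sₕ²/nₕ.
Small: 11987²·(1 − 288/11987)·19640000/288 = 9.5633102 × 10^12.
Large: 17042²·(1 − 689/17042)·1680000/689 = 6.795291 × 10^11.
Sum = 1.0242839 × 10^13.
SE = √(1.0242839 × 10^13) = 3.200 × 10^6.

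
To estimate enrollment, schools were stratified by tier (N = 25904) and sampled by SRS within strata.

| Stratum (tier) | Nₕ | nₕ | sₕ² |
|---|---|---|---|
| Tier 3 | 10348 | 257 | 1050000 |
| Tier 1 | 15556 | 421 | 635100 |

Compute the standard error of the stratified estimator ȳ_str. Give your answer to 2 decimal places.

34.13

Var(ȳ_str) = Σₕ Wₕ²(1 − fₕ)sₕ²/nₕ with Wₕ = Nₕ/N, N = 25904.
Tier 3: Wₕ = 0.39947498; term = 0.39947498²·(1 − 0.02483572)·1050000/257 = 635.78919.
Tier 1: Wₕ = 0.60052502; term = 0.60052502²·(1 − 0.02706351)·635100/421 = 529.30587.
Sum = 1165.0951.
SE = √(1165.0951) = 34.13.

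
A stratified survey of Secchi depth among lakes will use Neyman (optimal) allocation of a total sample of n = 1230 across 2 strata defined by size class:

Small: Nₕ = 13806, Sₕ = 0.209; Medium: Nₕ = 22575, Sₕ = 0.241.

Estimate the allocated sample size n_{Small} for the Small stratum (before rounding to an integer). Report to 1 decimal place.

426.3

Neyman allocation: nₕ = n·NₕSₕ / Σⱼ NⱼSⱼ.
Σ NⱼSⱼ = 13806·0.209 + 22575·0.241 = 8326.029.
n_{Small} = 1230·13806·0.209 / 8326.029 = 426.3.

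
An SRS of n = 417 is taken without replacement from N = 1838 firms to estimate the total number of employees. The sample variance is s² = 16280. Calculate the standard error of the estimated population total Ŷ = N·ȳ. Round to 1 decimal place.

10097.9

Var(Ŷ) = N²·Var(ȳ) = N²·(1 − n/N)·s²/n.
f = 417/1838 = 0.22687704; Var(ȳ) = 0.77312296·16280/417 = 30.183314.
Var(Ŷ) = 1838² · 30.183314 = 1.019666 × 10^8.
SE(Ŷ) = √(1.019666 × 10^8) = 10097.9.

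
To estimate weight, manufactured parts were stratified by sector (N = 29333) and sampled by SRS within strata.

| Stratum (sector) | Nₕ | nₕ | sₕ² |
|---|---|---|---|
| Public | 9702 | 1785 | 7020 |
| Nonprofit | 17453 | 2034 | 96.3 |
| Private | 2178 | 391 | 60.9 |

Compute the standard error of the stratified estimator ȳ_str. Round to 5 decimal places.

0.60547

Var(ȳ_str) = Σₕ Wₕ²(1 − fₕ)sₕ²/nₕ with Wₕ = Nₕ/N, N = 29333.
Public: Wₕ = 0.33075376; term = 0.33075376²·(1 − 0.18398268)·7020/1785 = 0.35108142.
Nonprofit: Wₕ = 0.59499540; term = 0.59499540²·(1 − 0.11654157)·96.3/2034 = 0.014807736.
Private: Wₕ = 0.07425084; term = 0.07425084²·(1 − 0.17952250)·60.9/391 = 7.0454705 × 10^-4.
Sum = 0.3665937.
SE = √(0.3665937) = 0.60547.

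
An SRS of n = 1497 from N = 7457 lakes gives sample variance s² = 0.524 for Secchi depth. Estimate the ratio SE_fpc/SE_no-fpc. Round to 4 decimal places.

f = n/N = 1497/7457 = 0.20075097.
SE_no-fpc = √(s²/n) = 0.01870918; SE_fpc = √((1−f)s²/n) = 0.016726143.
Ratio = √(1−f) = 0.89400729.

0.8940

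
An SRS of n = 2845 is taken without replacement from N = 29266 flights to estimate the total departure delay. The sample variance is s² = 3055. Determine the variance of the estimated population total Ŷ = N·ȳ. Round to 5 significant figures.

Var(Ŷ) = N²·Var(ȳ) = N²·(1 − n/N)·s²/n.
f = 2845/29266 = 0.09721178; Var(ȳ) = 0.90278822·3055/2845 = 0.96942636.
Var(Ŷ) = 29266² · 0.96942636 = 8.3031247 × 10^8.

8.3031 × 10^8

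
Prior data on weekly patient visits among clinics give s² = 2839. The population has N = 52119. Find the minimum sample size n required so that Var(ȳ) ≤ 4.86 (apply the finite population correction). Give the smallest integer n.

578

Without fpc, n₀ = s²/D = 2839/4.86 = 584.1564.
With fpc, (1 − n/N)·s²/n ≤ D requires n ≥ n₀/(1 + n₀/N) = 584.1564/(1 + 584.1564/52119) = 577.6817.
Rounding up, n = 578.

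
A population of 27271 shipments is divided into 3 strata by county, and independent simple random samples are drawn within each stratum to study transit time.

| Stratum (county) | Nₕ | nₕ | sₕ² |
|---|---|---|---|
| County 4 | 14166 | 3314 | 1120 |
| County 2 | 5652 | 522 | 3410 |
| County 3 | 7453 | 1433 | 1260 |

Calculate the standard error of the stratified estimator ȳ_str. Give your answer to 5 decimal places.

0.61448

Var(ȳ_str) = Σₕ Wₕ²(1 − fₕ)sₕ²/nₕ with Wₕ = Nₕ/N, N = 27271.
County 4: Wₕ = 0.51945290; term = 0.51945290²·(1 − 0.23394042)·1120/3314 = 0.069858686.
County 2: Wₕ = 0.20725313; term = 0.20725313²·(1 − 0.09235669)·3410/522 = 0.25468377.
County 3: Wₕ = 0.27329398; term = 0.27329398²·(1 − 0.19227157)·1260/1433 = 0.053045658.
Sum = 0.37758811.
SE = √(0.37758811) = 0.61448.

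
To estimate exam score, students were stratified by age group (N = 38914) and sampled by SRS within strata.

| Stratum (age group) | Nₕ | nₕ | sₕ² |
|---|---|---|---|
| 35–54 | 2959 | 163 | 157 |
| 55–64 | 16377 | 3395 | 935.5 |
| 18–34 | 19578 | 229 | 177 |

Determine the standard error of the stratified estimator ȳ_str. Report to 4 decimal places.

Var(ȳ_str) = Σₕ Wₕ²(1 − fₕ)sₕ²/nₕ with Wₕ = Nₕ/N, N = 38914.
35–54: Wₕ = 0.07603947; term = 0.07603947²·(1 − 0.05508618)·157/163 = 0.0052623827.
55–64: Wₕ = 0.42085111; term = 0.42085111²·(1 − 0.20730292)·935.5/3395 = 0.038687282.
18–34: Wₕ = 0.50310942; term = 0.50310942²·(1 − 0.01169680)·177/229 = 0.19335388.
Sum = 0.23730354.
SE = √(0.23730354) = 0.4871.

0.4871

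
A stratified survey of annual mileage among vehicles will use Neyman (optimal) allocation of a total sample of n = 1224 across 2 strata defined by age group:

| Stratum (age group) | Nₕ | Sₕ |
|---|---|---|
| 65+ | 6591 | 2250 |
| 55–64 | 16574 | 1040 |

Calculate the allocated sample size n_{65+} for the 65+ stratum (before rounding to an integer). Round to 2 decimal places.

566.06

Neyman allocation: nₕ = n·NₕSₕ / Σⱼ NⱼSⱼ.
Σ NⱼSⱼ = 6591·2250 + 16574·1040 = 3.206671 × 10^7.
n_{65+} = 1224·6591·2250 / (3.206671 × 10^7) = 566.06.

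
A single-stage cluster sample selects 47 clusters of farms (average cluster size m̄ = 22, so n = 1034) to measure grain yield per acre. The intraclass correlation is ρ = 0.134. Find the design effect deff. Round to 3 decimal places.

deff = 1 + (22 − 1)·0.134 = 1 + 2.814 = 3.814.

3.814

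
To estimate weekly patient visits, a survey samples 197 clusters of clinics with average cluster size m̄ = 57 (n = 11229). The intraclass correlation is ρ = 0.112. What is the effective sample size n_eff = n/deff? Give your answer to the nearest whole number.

1544

deff = 1 + (57 − 1)·0.112 = 1 + 6.272 = 7.272.
n_eff = 11229 / 7.272 = 1544.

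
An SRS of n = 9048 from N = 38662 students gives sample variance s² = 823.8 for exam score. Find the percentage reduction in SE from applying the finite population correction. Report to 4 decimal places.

f = n/N = 9048/38662 = 0.23402824.
SE_no-fpc = √(s²/n) = 0.30174119; SE_fpc = √((1−f)s²/n) = 0.26408332.
Ratio = √(1−f) = 0.87519812. Reduction = 100·(1 − 0.87519812) = 12.4802%.

12.4802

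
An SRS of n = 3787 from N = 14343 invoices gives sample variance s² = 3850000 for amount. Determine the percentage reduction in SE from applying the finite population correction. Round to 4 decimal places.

f = n/N = 3787/14343 = 0.26403123.
SE_no-fpc = √(s²/n) = 31.884728; SE_fpc = √((1−f)s²/n) = 27.353468.
Ratio = √(1−f) = 0.85788622. Reduction = 100·(1 − 0.85788622) = 14.2114%.

14.2114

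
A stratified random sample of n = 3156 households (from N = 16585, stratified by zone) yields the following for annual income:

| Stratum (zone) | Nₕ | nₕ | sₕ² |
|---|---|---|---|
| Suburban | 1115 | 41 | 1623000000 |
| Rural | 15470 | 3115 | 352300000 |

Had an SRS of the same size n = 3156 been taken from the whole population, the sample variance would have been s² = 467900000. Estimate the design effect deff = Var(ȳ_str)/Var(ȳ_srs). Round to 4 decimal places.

Var(ȳ_str) = Σ Wₕ²(1−fₕ)sₕ²/nₕ with Wₕ = Nₕ/16585:
  Suburban: (1115/16585)²·(1−41/1115)·1623000000/41 = 172338.72
  Rural: (15470/16585)²·(1−3115/15470)·352300000/3115 = 78588.085
  → Var(ȳ_str) = 250926.81.
Var(ȳ_srs) = (1 − 3156/16585)·467900000/3156 = 120045.05.
deff = 250926.81 / 120045.05 = 2.0903.

2.0903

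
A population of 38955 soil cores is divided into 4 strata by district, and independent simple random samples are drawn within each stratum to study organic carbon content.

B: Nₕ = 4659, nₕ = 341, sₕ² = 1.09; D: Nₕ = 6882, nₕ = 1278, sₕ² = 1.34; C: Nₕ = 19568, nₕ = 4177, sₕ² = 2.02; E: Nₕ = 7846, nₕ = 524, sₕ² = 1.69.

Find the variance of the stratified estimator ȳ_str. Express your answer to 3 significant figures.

2.87 × 10^-4

Var(ȳ_str) = Σₕ Wₕ²(1 − fₕ)sₕ²/nₕ with Wₕ = Nₕ/N, N = 38955.
B: Wₕ = 0.11959954; term = 0.11959954²·(1 − 0.07319167)·1.09/341 = 4.2376106 × 10^-5.
D: Wₕ = 0.17666538; term = 0.17666538²·(1 − 0.18570183)·1.34/1278 = 2.6647736 × 10^-5.
C: Wₕ = 0.50232319; term = 0.50232319²·(1 − 0.21346075)·2.02/4177 = 9.5978455 × 10^-5.
E: Wₕ = 0.20141189; term = 0.20141189²·(1 − 0.06678562)·1.69/524 = 1.2209757 × 10^-4.
Sum = 2.8709987 × 10^-4.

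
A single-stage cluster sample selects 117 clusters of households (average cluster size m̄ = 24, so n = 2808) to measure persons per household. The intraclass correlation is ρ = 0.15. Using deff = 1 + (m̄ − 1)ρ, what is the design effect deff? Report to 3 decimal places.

4.450

deff = 1 + (24 − 1)·0.15 = 1 + 3.45 = 4.45.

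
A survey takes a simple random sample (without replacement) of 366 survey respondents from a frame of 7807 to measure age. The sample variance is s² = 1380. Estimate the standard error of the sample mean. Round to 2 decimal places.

Under SRS without replacement, Var(ȳ) = (1 − f)·s²/n with f = n/N = 366/7807 = 0.04688100.
Var(ȳ) = (1 − 0.04688100)·1380/366 = 0.95311900·3.7704918 = 3.5937274.
SE(ȳ) = √(3.5937274) = 1.90.

1.90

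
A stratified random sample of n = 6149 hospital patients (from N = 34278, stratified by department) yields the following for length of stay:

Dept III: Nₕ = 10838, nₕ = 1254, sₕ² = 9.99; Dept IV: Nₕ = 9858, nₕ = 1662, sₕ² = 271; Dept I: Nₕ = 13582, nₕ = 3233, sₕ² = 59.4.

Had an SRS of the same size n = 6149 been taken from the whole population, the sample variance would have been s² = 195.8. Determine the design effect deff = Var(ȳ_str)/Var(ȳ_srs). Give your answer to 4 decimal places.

Var(ȳ_str) = Σ Wₕ²(1−fₕ)sₕ²/nₕ with Wₕ = Nₕ/34278:
  Dept III: (10838/34278)²·(1−1254/10838)·9.99/1254 = 7.0425989 × 10^-4
  Dept IV: (9858/34278)²·(1−1662/9858)·271/1662 = 0.011212387
  Dept I: (13582/34278)²·(1−3233/13582)·59.4/3233 = 0.0021979201
  → Var(ȳ_str) = 0.014114567.
Var(ȳ_srs) = (1 − 6149/34278)·195.8/6149 = 0.026130457.
deff = 0.014114567 / 0.026130457 = 0.5402.

0.5402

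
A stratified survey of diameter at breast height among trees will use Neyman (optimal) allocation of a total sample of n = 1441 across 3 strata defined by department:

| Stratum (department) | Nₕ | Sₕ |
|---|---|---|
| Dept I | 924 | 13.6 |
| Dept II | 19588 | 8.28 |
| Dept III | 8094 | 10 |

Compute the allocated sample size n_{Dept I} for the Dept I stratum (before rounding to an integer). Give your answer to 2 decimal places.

Neyman allocation: nₕ = n·NₕSₕ / Σⱼ NⱼSⱼ.
Σ NⱼSⱼ = 924·13.6 + 19588·8.28 + 8094·10 = 255695.04.
n_{Dept I} = 1441·924·13.6 / 255695.04 = 70.82.

70.82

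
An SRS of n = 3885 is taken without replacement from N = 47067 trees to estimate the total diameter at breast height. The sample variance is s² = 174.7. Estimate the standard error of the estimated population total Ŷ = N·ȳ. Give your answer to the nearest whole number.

Var(Ŷ) = N²·Var(ȳ) = N²·(1 − n/N)·s²/n.
f = 3885/47067 = 0.08254191; Var(ȳ) = 0.91745809·174.7/3885 = 0.041256095.
Var(Ŷ) = 47067² · 0.041256095 = 9.139473 × 10^7.
SE(Ŷ) = √(9.139473 × 10^7) = 9560.

9560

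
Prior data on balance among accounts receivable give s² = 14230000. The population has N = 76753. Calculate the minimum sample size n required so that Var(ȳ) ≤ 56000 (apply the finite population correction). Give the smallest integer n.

254

Without fpc, n₀ = s²/D = 14230000/56000 = 254.1071.
With fpc, (1 − n/N)·s²/n ≤ D requires n ≥ n₀/(1 + n₀/N) = 254.1071/(1 + 254.1071/76753) = 253.2686.
Rounding up, n = 254.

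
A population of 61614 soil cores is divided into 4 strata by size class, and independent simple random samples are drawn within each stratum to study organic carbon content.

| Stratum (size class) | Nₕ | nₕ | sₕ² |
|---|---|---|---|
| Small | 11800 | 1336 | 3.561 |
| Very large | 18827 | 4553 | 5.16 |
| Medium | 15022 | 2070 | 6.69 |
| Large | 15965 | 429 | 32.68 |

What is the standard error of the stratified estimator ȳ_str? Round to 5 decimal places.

0.07287

Var(ȳ_str) = Σₕ Wₕ²(1 − fₕ)sₕ²/nₕ with Wₕ = Nₕ/N, N = 61614.
Small: Wₕ = 0.19151492; term = 0.19151492²·(1 − 0.11322034)·3.561/1336 = 8.6693482 × 10^-5.
Very large: Wₕ = 0.30556367; term = 0.30556367²·(1 − 0.24183354)·5.16/4553 = 8.0226909 × 10^-5.
Medium: Wₕ = 0.24380823; term = 0.24380823²·(1 − 0.13779790)·6.69/2070 = 1.656386 × 10^-4.
Large: Wₕ = 0.25911319; term = 0.25911319²·(1 − 0.02687128)·32.68/429 = 0.0049770738.
Sum = 0.0053096328.
SE = √(0.0053096328) = 0.07287.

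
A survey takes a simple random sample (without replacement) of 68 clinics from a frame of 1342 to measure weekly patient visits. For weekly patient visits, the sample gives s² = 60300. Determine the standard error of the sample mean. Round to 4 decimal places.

Under SRS without replacement, Var(ȳ) = (1 − f)·s²/n with f = n/N = 68/1342 = 0.05067064.
Var(ȳ) = (1 − 0.05067064)·60300/68 = 0.94932936·886.76471 = 841.83177.
SE(ȳ) = √(841.83177) = 29.0143.

29.0143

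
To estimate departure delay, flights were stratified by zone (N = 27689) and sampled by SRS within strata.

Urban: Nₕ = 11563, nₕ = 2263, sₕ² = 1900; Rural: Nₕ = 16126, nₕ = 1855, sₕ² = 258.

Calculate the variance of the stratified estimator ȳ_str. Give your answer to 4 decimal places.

0.1595

Var(ȳ_str) = Σₕ Wₕ²(1 − fₕ)sₕ²/nₕ with Wₕ = Nₕ/N, N = 27689.
Urban: Wₕ = 0.41760266; term = 0.41760266²·(1 − 0.19571046)·1900/2263 = 0.11776276.
Rural: Wₕ = 0.58239734; term = 0.58239734²·(1 − 0.11503163)·258/1855 = 0.041748638.
Sum = 0.1595114.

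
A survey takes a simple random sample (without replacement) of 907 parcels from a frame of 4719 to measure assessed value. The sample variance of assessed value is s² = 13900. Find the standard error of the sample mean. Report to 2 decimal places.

3.52

Under SRS without replacement, Var(ȳ) = (1 − f)·s²/n with f = n/N = 907/4719 = 0.19220174.
Var(ȳ) = (1 − 0.19220174)·13900/907 = 0.80779826·15.325248 = 12.379709.
SE(ȳ) = √(12.379709) = 3.52.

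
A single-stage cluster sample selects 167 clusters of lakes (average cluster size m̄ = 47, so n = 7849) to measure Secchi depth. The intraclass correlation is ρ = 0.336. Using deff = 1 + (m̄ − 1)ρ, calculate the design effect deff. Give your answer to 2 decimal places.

16.46

deff = 1 + (47 − 1)·0.336 = 1 + 15.456 = 16.456.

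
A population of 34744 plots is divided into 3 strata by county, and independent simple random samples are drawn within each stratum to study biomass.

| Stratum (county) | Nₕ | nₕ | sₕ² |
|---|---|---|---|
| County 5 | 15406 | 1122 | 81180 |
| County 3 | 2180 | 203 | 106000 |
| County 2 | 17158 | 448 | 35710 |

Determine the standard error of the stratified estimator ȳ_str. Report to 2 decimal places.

Var(ȳ_str) = Σₕ Wₕ²(1 − fₕ)sₕ²/nₕ with Wₕ = Nₕ/N, N = 34744.
County 5: Wₕ = 0.44341469; term = 0.44341469²·(1 − 0.07282877)·81180/1122 = 13.189742.
County 3: Wₕ = 0.06274465; term = 0.06274465²·(1 − 0.09311927)·106000/203 = 1.8642895.
County 2: Wₕ = 0.49384066; term = 0.49384066²·(1 − 0.02611027)·35710/448 = 18.931949.
Sum = 33.985981.
SE = √(33.985981) = 5.83.

5.83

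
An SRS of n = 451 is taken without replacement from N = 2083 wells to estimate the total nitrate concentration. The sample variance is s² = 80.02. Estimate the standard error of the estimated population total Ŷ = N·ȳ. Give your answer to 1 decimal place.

776.6

Var(Ŷ) = N²·Var(ȳ) = N²·(1 − n/N)·s²/n.
f = 451/2083 = 0.21651464; Var(ȳ) = 0.78348536·80.02/451 = 0.13901219.
Var(Ŷ) = 2083² · 0.13901219 = 603158.46.
SE(Ŷ) = √(603158.46) = 776.6.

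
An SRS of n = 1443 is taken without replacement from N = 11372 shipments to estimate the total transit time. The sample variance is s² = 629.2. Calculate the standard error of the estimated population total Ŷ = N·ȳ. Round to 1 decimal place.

7016.7

Var(Ŷ) = N²·Var(ȳ) = N²·(1 − n/N)·s²/n.
f = 1443/11372 = 0.12689061; Var(ȳ) = 0.87310939·629.2/1443 = 0.38070716.
Var(Ŷ) = 11372² · 0.38070716 = 4.9233958 × 10^7.
SE(Ŷ) = √(4.9233958 × 10^7) = 7016.7.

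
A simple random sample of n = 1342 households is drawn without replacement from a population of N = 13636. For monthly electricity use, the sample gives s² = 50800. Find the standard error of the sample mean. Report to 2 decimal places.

5.84

Under SRS without replacement, Var(ȳ) = (1 − f)·s²/n with f = n/N = 1342/13636 = 0.09841596.
Var(ȳ) = (1 − 0.09841596)·50800/1342 = 0.90158404·37.853949 = 34.128517.
SE(ȳ) = √(34.128517) = 5.84.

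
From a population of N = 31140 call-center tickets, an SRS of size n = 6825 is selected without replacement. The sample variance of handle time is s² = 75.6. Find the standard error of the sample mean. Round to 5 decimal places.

Under SRS without replacement, Var(ȳ) = (1 − f)·s²/n with f = n/N = 6825/31140 = 0.21917148.
Var(ȳ) = (1 − 0.21917148)·75.6/6825 = 0.78082852·0.011076923 = 0.0086491774.
SE(ȳ) = √(0.0086491774) = 0.09300.

0.09300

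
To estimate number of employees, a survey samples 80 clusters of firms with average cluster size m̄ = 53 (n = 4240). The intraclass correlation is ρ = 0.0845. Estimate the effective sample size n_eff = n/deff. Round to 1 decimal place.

deff = 1 + (53 − 1)·0.0845 = 1 + 4.394 = 5.394.
n_eff = 4240 / 5.394 = 786.1.

786.1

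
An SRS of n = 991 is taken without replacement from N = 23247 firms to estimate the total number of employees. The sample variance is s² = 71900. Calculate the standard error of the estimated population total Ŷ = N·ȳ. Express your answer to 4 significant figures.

Var(Ŷ) = N²·Var(ȳ) = N²·(1 − n/N)·s²/n.
f = 991/23247 = 0.04262916; Var(ȳ) = 0.95737084·71900/991 = 69.460105.
Var(Ŷ) = 23247² · 69.460105 = 3.7537839 × 10^10.
SE(Ŷ) = √(3.7537839 × 10^10) = 193700.

193700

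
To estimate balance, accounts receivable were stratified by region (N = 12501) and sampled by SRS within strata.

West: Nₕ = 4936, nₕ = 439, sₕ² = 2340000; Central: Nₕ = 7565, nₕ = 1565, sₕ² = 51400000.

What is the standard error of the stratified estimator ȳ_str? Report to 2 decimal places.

Var(ȳ_str) = Σₕ Wₕ²(1 − fₕ)sₕ²/nₕ with Wₕ = Nₕ/N, N = 12501.
West: Wₕ = 0.39484841; term = 0.39484841²·(1 − 0.08893841)·2340000/439 = 757.11154.
Central: Wₕ = 0.60515159; term = 0.60515159²·(1 − 0.20687376)·51400000/1565 = 9539.3646.
Sum = 10296.476.
SE = √(10296.476) = 101.47.

101.47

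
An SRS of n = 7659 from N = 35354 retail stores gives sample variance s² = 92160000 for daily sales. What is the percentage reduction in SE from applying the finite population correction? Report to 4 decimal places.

f = n/N = 7659/35354 = 0.21663744.
SE_no-fpc = √(s²/n) = 109.69459; SE_fpc = √((1−f)s²/n) = 97.088235.
Ratio = √(1−f) = 0.88507771. Reduction = 100·(1 − 0.88507771) = 11.4922%.

11.4922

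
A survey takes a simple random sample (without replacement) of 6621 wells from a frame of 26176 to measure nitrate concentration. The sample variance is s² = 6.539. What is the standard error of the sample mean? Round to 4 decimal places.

0.0272

Under SRS without replacement, Var(ȳ) = (1 − f)·s²/n with f = n/N = 6621/26176 = 0.25294163.
Var(ȳ) = (1 − 0.25294163)·6.539/6621 = 0.74705837·9.8761516 × 10^-4 = 7.3780618 × 10^-4.
SE(ȳ) = √(7.3780618 × 10^-4) = 0.0272.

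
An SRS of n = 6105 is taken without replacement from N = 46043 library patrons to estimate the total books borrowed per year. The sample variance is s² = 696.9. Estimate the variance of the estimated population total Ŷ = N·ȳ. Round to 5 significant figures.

Var(Ŷ) = N²·Var(ȳ) = N²·(1 − n/N)·s²/n.
f = 6105/46043 = 0.13259345; Var(ȳ) = 0.86740655·696.9/6105 = 0.099016483.
Var(Ŷ) = 46043² · 0.099016483 = 2.0991077 × 10^8.

2.0991 × 10^8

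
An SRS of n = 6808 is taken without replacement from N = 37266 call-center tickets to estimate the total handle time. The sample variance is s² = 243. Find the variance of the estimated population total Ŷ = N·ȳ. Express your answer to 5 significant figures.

4.0514 × 10^7

Var(Ŷ) = N²·Var(ȳ) = N²·(1 − n/N)·s²/n.
f = 6808/37266 = 0.18268663; Var(ȳ) = 0.81731337·243/6808 = 0.029172613.
Var(Ŷ) = 37266² · 0.029172613 = 4.0513605 × 10^7.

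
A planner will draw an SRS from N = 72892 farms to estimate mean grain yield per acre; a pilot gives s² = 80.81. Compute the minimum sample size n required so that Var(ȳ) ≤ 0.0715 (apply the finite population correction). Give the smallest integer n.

Without fpc, n₀ = s²/D = 80.81/0.0715 = 1130.2098.
With fpc, (1 − n/N)·s²/n ≤ D requires n ≥ n₀/(1 + n₀/N) = 1130.2098/(1 + 1130.2098/72892) = 1112.9532.
Rounding up, n = 1113.

1113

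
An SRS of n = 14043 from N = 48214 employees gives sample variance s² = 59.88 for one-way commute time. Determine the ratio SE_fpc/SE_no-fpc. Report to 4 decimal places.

f = n/N = 14043/48214 = 0.29126395.
SE_no-fpc = √(s²/n) = 0.065299664; SE_fpc = √((1−f)s²/n) = 0.054973478.
Ratio = √(1−f) = 0.84186463.

0.8419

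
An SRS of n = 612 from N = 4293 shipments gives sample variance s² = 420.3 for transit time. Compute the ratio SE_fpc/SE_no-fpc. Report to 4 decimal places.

0.9260

f = n/N = 612/4293 = 0.14255765.
SE_no-fpc = √(s²/n) = 0.82871268; SE_fpc = √((1−f)s²/n) = 0.76737288.
Ratio = √(1−f) = 0.92598183.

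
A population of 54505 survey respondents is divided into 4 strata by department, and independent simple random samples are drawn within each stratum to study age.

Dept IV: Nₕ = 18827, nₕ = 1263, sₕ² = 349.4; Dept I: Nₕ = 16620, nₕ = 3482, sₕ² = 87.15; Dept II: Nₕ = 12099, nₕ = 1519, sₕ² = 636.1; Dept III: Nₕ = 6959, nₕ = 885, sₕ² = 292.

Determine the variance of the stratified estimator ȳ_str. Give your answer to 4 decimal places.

0.0554

Var(ȳ_str) = Σₕ Wₕ²(1 − fₕ)sₕ²/nₕ with Wₕ = Nₕ/N, N = 54505.
Dept IV: Wₕ = 0.34541785; term = 0.34541785²·(1 − 0.06708451)·349.4/1263 = 0.030792958.
Dept I: Wₕ = 0.30492615; term = 0.30492615²·(1 − 0.20950662)·87.15/3482 = 0.0018396119.
Dept II: Wₕ = 0.22197963; term = 0.22197963²·(1 − 0.12554757)·636.1/1519 = 0.018043886.
Dept III: Wₕ = 0.12767636; term = 0.12767636²·(1 − 0.12717344)·292/885 = 0.0046944911.
Sum = 0.055370947.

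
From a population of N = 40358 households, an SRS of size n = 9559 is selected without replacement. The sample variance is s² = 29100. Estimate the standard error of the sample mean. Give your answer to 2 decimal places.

Under SRS without replacement, Var(ȳ) = (1 − f)·s²/n with f = n/N = 9559/40358 = 0.23685515.
Var(ȳ) = (1 − 0.23685515)·29100/9559 = 0.76314485·3.0442515 = 2.3232049.
SE(ȳ) = √(2.3232049) = 1.52.

1.52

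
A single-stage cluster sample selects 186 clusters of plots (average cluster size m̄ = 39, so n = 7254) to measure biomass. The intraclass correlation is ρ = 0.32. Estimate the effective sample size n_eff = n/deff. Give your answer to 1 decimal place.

deff = 1 + (39 − 1)·0.32 = 1 + 12.16 = 13.16.
n_eff = 7254 / 13.16 = 551.2.

551.2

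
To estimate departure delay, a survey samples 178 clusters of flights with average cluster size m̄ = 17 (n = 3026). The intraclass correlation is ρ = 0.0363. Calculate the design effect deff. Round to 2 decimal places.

deff = 1 + (17 − 1)·0.0363 = 1 + 0.5808 = 1.5808.

1.58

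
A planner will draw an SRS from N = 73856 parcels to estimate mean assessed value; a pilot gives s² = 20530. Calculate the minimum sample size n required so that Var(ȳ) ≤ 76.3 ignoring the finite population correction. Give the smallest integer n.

Without fpc, n₀ = s²/D = 20530/76.3 = 269.0695.
Rounding up, n = 270.

270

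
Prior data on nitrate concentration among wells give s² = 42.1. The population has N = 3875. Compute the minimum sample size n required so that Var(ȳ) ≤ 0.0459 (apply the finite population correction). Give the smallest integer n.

Without fpc, n₀ = s²/D = 42.1/0.0459 = 917.2113.
With fpc, (1 − n/N)·s²/n ≤ D requires n ≥ n₀/(1 + n₀/N) = 917.2113/(1 + 917.2113/3875) = 741.6605.
Rounding up, n = 742.

742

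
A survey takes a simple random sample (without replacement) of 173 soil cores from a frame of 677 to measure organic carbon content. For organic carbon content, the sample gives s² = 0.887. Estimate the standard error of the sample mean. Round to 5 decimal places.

0.06178

Under SRS without replacement, Var(ȳ) = (1 − f)·s²/n with f = n/N = 173/677 = 0.25553914.
Var(ȳ) = (1 − 0.25553914)·0.887/173 = 0.74446086·0.0051271676 = 0.0038169756.
SE(ȳ) = √(0.0038169756) = 0.06178.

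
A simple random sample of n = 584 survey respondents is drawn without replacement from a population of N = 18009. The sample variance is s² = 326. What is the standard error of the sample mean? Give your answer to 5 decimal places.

Under SRS without replacement, Var(ȳ) = (1 − f)·s²/n with f = n/N = 584/18009 = 0.03242823.
Var(ȳ) = (1 − 0.03242823)·326/584 = 0.96757177·0.55821918 = 0.54011712.
SE(ȳ) = √(0.54011712) = 0.73493.

0.73493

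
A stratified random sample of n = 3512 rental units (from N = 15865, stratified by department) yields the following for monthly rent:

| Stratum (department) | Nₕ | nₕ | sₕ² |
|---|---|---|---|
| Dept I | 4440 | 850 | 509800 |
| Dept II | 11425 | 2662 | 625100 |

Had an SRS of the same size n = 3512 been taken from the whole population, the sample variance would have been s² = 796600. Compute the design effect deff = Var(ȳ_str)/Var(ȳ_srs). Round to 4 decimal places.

0.7439

Var(ȳ_str) = Σ Wₕ²(1−fₕ)sₕ²/nₕ with Wₕ = Nₕ/15865:
  Dept I: (4440/15865)²·(1−850/4440)·509800/850 = 37.98203
  Dept II: (11425/15865)²·(1−2662/11425)·625100/2662 = 93.405041
  → Var(ȳ_str) = 131.38707.
Var(ȳ_srs) = (1 − 3512/15865)·796600/3512 = 176.61117.
deff = 131.38707 / 176.61117 = 0.7439.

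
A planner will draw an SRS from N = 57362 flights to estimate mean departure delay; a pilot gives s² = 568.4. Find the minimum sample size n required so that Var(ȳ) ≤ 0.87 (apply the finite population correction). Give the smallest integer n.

646

Without fpc, n₀ = s²/D = 568.4/0.87 = 653.3333.
With fpc, (1 − n/N)·s²/n ≤ D requires n ≥ n₀/(1 + n₀/N) = 653.3333/(1 + 653.3333/57362) = 645.9759.
Rounding up, n = 646.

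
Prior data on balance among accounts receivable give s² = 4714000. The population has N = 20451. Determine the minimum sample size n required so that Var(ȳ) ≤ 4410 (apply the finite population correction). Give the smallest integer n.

Without fpc, n₀ = s²/D = 4714000/4410 = 1068.9342.
With fpc, (1 − n/N)·s²/n ≤ D requires n ≥ n₀/(1 + n₀/N) = 1068.9342/(1 + 1068.9342/20451) = 1015.8383.
Rounding up, n = 1016.

1016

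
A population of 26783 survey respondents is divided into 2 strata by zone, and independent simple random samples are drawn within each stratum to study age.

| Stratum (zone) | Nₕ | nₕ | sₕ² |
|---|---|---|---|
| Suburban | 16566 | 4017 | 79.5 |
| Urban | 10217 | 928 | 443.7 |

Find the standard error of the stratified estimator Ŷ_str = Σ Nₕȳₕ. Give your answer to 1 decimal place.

Var(Ŷ_str) = Σₕ Nₕ²(1 − fₕ)sₕ²/nₕ.
Suburban: 16566²·(1 − 4017/16566)·79.5/4017 = 4.1142632 × 10^6.
Urban: 10217²·(1 − 928/10217)·443.7/928 = 4.5376794 × 10^7.
Sum = 4.9491057 × 10^7.
SE = √(4.9491057 × 10^7) = 7035.0.

7035.0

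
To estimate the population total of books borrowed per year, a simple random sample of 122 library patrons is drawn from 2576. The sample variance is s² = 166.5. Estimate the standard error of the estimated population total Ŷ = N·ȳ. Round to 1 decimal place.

2937.2

Var(Ŷ) = N²·Var(ȳ) = N²·(1 − n/N)·s²/n.
f = 122/2576 = 0.04736025; Var(ȳ) = 0.95263975·166.5/122 = 1.300119.
Var(Ŷ) = 2576² · 1.300119 = 8.6272985 × 10^6.
SE(Ŷ) = √(8.6272985 × 10^6) = 2937.2.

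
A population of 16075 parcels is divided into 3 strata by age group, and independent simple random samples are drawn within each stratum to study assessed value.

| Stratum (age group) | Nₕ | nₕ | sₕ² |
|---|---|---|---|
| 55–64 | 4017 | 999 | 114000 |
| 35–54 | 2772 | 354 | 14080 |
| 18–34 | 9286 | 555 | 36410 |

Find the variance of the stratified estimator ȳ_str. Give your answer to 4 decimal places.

26.9689

Var(ȳ_str) = Σₕ Wₕ²(1 − fₕ)sₕ²/nₕ with Wₕ = Nₕ/N, N = 16075.
55–64: Wₕ = 0.24989114; term = 0.24989114²·(1 − 0.24869305)·114000/999 = 5.3537547.
35–54: Wₕ = 0.17244168; term = 0.17244168²·(1 − 0.12770563)·14080/354 = 1.0316846.
18–34: Wₕ = 0.57766719; term = 0.57766719²·(1 − 0.05976739)·36410/555 = 20.583461.
Sum = 26.9689.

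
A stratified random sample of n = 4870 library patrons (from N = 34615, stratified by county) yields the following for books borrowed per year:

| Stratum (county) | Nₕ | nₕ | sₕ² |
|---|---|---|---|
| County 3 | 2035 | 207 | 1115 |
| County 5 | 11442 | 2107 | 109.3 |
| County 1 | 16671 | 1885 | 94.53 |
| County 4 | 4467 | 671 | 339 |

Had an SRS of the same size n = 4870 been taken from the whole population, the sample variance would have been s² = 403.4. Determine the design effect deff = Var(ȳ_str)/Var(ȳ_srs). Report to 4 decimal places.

Var(ȳ_str) = Σ Wₕ²(1−fₕ)sₕ²/nₕ with Wₕ = Nₕ/34615:
  County 3: (2035/34615)²·(1−207/2035)·1115/207 = 0.016723087
  County 5: (11442/34615)²·(1−2107/11442)·109.3/2107 = 0.0046242704
  County 1: (16671/34615)²·(1−1885/16671)·94.53/1885 = 0.010316728
  County 4: (4467/34615)²·(1−671/4467)·339/671 = 0.0071497468
  → Var(ȳ_str) = 0.038813832.
Var(ȳ_srs) = (1 − 4870/34615)·403.4/4870 = 0.071179768.
deff = 0.038813832 / 0.071179768 = 0.5453.

0.5453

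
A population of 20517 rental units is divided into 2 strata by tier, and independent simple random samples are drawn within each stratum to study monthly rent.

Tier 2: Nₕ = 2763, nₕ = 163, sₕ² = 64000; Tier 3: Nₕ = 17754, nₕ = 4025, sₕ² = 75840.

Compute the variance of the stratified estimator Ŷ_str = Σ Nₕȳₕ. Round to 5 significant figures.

7.4133 × 10^9

Var(Ŷ_str) = Σₕ Nₕ²(1 − fₕ)sₕ²/nₕ.
Tier 2: 2763²·(1 − 163/2763)·64000/163 = 2.8206331 × 10^9.
Tier 3: 17754²·(1 − 4025/17754)·75840/4025 = 4.5926945 × 10^9.
Sum = 7.4133276 × 10^9.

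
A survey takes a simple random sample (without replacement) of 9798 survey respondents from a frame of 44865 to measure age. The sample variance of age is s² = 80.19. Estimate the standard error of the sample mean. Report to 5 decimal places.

0.07998

Under SRS without replacement, Var(ȳ) = (1 − f)·s²/n with f = n/N = 9798/44865 = 0.21838850.
Var(ȳ) = (1 − 0.21838850)·80.19/9798 = 0.78161150·0.0081843233 = 0.0063969612.
SE(ȳ) = √(0.0063969612) = 0.07998.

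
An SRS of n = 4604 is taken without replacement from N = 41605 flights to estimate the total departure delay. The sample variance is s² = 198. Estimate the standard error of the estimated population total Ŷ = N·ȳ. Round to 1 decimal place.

Var(Ŷ) = N²·Var(ȳ) = N²·(1 − n/N)·s²/n.
f = 4604/41605 = 0.11065978; Var(ȳ) = 0.88934022·198/4604 = 0.038247038.
Var(Ŷ) = 41605² · 0.038247038 = 6.6204706 × 10^7.
SE(Ŷ) = √(6.6204706 × 10^7) = 8136.6.

8136.6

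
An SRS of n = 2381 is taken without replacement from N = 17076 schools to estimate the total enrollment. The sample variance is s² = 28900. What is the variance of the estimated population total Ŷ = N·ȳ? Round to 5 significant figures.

3.0457 × 10^9

Var(Ŷ) = N²·Var(ȳ) = N²·(1 − n/N)·s²/n.
f = 2381/17076 = 0.13943546; Var(ȳ) = 0.86056454·28900/2381 = 10.445323.
Var(Ŷ) = 17076² · 10.445323 = 3.0457494 × 10^9.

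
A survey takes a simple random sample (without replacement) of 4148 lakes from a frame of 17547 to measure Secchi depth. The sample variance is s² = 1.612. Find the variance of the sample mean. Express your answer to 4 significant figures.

2.968 × 10^-4

Under SRS without replacement, Var(ȳ) = (1 − f)·s²/n with f = n/N = 4148/17547 = 0.23639369.
Var(ȳ) = (1 − 0.23639369)·1.612/4148 = 0.76360631·3.8862102 × 10^-4 = 2.9675347 × 10^-4.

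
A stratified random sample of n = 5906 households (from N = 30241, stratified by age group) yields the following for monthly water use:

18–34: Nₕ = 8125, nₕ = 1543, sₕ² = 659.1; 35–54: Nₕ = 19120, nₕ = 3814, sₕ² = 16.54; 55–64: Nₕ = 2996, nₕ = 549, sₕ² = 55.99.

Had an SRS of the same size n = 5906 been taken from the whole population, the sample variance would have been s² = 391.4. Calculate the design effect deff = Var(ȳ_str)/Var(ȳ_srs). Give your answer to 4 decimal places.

Var(ȳ_str) = Σ Wₕ²(1−fₕ)sₕ²/nₕ with Wₕ = Nₕ/30241:
  18–34: (8125/30241)²·(1−1543/8125)·659.1/1543 = 0.024978959
  35–54: (19120/30241)²·(1−3814/19120)·16.54/3814 = 0.0013877528
  55–64: (2996/30241)²·(1−549/2996)·55.99/549 = 8.1756371 × 10^-4
  → Var(ȳ_str) = 0.027184276.
Var(ȳ_srs) = (1 − 5906/30241)·391.4/5906 = 0.053328895.
deff = 0.027184276 / 0.053328895 = 0.5097.

0.5097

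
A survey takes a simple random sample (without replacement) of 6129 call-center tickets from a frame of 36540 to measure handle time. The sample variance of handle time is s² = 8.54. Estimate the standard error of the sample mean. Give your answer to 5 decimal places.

Under SRS without replacement, Var(ȳ) = (1 − f)·s²/n with f = n/N = 6129/36540 = 0.16773399.
Var(ȳ) = (1 − 0.16773399)·8.54/6129 = 0.83226601·0.0013933758 = 0.0011596593.
SE(ȳ) = √(0.0011596593) = 0.03405.

0.03405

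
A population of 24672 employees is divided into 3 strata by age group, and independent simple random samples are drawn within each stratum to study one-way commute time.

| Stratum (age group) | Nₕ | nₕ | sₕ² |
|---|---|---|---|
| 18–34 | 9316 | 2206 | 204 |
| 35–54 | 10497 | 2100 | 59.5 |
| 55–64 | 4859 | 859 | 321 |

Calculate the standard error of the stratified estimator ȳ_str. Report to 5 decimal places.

Var(ȳ_str) = Σₕ Wₕ²(1 − fₕ)sₕ²/nₕ with Wₕ = Nₕ/N, N = 24672.
18–34: Wₕ = 0.37759403; term = 0.37759403²·(1 − 0.23679691)·204/2206 = 0.010062712.
35–54: Wₕ = 0.42546206; term = 0.42546206²·(1 − 0.20005716)·59.5/2100 = 0.0041027807.
55–64: Wₕ = 0.19694390; term = 0.19694390²·(1 − 0.17678535)·321/859 = 0.011931912.
Sum = 0.026097405.
SE = √(0.026097405) = 0.16155.

0.16155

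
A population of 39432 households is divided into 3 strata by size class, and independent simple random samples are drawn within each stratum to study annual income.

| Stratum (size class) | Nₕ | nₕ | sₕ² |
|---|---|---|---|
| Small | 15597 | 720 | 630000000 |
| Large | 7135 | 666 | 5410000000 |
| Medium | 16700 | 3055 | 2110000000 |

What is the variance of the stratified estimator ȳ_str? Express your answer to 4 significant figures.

Var(ȳ_str) = Σₕ Wₕ²(1 − fₕ)sₕ²/nₕ with Wₕ = Nₕ/N, N = 39432.
Small: Wₕ = 0.39554169; term = 0.39554169²·(1 − 0.04616272)·630000000/720 = 130577.06.
Large: Wₕ = 0.18094441; term = 0.18094441²·(1 − 0.09334268)·5410000000/666 = 241132.95.
Medium: Wₕ = 0.42351390; term = 0.42351390²·(1 − 0.18293413)·2110000000/3055 = 101219.37.
Sum = 472929.38.

472900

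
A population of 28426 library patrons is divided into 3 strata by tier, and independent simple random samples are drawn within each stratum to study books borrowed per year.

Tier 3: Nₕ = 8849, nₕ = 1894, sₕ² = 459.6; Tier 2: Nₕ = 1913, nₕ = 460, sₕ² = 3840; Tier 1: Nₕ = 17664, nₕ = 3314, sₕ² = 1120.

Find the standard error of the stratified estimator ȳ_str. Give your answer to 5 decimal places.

0.39143

Var(ȳ_str) = Σₕ Wₕ²(1 − fₕ)sₕ²/nₕ with Wₕ = Nₕ/N, N = 28426.
Tier 3: Wₕ = 0.31129951; term = 0.31129951²·(1 − 0.21403548)·459.6/1894 = 0.018482464.
Tier 2: Wₕ = 0.06729754; term = 0.06729754²·(1 − 0.24046001)·3840/460 = 0.028715903.
Tier 1: Wₕ = 0.62140294; term = 0.62140294²·(1 − 0.18761322)·1120/3314 = 0.10601687.
Sum = 0.15321524.
SE = √(0.15321524) = 0.39143.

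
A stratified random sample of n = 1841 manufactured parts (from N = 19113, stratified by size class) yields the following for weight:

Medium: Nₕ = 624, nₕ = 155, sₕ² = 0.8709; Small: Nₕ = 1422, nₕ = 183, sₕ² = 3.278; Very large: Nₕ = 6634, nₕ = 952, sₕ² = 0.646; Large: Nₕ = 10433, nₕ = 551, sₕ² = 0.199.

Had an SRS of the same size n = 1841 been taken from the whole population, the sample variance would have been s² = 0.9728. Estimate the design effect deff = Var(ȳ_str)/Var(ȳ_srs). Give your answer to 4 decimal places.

0.5504

Var(ȳ_str) = Σ Wₕ²(1−fₕ)sₕ²/nₕ with Wₕ = Nₕ/19113:
  Medium: (624/19113)²·(1−155/624)·0.8709/155 = 4.5012829 × 10^-6
  Small: (1422/19113)²·(1−183/1422)·3.278/183 = 8.6391506 × 10^-5
  Very large: (6634/19113)²·(1−952/6634)·0.646/952 = 7.0018781 × 10^-5
  Large: (10433/19113)²·(1−551/10433)·0.199/551 = 1.0192901 × 10^-4
  → Var(ȳ_str) = 2.6284058 × 10^-4.
Var(ȳ_srs) = (1 − 1841/19113)·0.9728/1841 = 4.7751118 × 10^-4.
deff = (2.6284058 × 10^-4) / (4.7751118 × 10^-4) = 0.5504.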